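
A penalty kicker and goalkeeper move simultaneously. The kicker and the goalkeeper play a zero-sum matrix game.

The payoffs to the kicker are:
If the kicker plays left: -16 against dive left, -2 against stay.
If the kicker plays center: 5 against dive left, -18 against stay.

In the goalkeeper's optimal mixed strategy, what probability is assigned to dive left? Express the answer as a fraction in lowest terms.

Row minima are -16 and -18, so the kicker's maximin is -16; column maxima are 5 and -2, so the goalkeeper's minimax is -2. These differ, so the equilibrium is in mixed strategies.
Let the goalkeeper play dive left with probability q. The kicker is indifferent when −16q − 2(1−q) = 5q − 18(1−q), giving q = 16/37.

16/37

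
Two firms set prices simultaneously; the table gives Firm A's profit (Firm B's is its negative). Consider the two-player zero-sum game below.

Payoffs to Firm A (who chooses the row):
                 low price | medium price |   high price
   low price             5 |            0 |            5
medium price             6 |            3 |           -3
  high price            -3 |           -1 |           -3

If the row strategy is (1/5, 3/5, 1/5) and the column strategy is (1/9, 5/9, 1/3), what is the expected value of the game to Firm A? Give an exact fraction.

Against (1/9, 5/9, 1/3), each row's expected payoff is low price: 20/9; medium price: 4/3; high price: -17/9.
Taking the (1/5, 3/5, 1/5)-weighted average: (1/5)·(20/9) + (3/5)·(4/3) + (1/5)·(-17/9) = 13/15.

13/15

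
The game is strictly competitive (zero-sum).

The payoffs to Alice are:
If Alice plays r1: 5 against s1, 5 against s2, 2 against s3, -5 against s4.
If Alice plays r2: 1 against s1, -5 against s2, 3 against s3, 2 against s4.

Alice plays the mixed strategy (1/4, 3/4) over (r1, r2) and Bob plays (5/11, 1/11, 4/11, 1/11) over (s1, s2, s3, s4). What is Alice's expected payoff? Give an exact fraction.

75/44

Against (5/11, 1/11, 4/11, 1/11), each row's expected payoff is r1: 3; r2: 14/11.
Taking the (1/4, 3/4)-weighted average: (1/4)·(3) + (3/4)·(14/11) = 75/44.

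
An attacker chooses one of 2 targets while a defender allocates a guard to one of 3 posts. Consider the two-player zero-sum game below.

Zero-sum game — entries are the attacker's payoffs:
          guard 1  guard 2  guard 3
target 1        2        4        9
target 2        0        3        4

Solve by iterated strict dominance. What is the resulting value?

Row target 2 is strictly dominated by row target 1 (2>0, 4>3, 9>4); eliminate target 2.
Column guard 3 is strictly dominated by guard 1 for the defender (2<9); eliminate guard 3.
Column guard 2 is strictly dominated by guard 1 for the defender (2<4); eliminate guard 2.
Only (target 1, guard 1) remains, with payoff 2.

2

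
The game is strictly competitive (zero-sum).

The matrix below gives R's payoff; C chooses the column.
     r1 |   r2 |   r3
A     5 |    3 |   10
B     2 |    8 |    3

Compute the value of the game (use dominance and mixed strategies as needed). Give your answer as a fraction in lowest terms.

Column r3 is strictly dominated by r1 for C (it gives R more in every row).
The remaining 2×2 game on (A, B) × (r1, r2) has no saddle point. Let R play A with probability p; indifference gives 5p + 2(1−p) = 3p + 8(1−p), so p = 3/4.
Similarly C's optimal q on r1 is 5/8, and the value is 5·(5/8) + (3)·(3/8) = 17/4.

17/4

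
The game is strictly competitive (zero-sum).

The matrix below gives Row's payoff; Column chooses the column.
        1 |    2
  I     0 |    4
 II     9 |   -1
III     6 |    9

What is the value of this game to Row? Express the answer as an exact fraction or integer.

Row I is strictly dominated by row III, so Row never plays it.
The remaining 2×2 game on (II, III) × (1, 2) has no saddle point. Let Row play II with probability p; indifference gives 9p + 6(1−p) = −p + 9(1−p), so p = 3/13.
Similarly Column's optimal q on 1 is 10/13, and the value is 9·(10/13) + (-1)·(3/13) = 87/13.

87/13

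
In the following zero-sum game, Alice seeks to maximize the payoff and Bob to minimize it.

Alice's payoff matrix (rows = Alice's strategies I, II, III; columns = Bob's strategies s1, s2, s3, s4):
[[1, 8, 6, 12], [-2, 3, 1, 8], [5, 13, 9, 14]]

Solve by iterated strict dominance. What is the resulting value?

Column s4 is strictly dominated by s1 for Bob (1<12, -2<8, 5<14); eliminate s4.
Column s3 is strictly dominated by s1 for Bob (1<6, -2<1, 5<9); eliminate s3.
Row II is strictly dominated by row I (1>-2, 8>3); eliminate II.
Column s2 is strictly dominated by s1 for Bob (1<8, 5<13); eliminate s2.
Row I is strictly dominated by row III (5>1); eliminate I.
Only (III, s1) remains, with payoff 5.

5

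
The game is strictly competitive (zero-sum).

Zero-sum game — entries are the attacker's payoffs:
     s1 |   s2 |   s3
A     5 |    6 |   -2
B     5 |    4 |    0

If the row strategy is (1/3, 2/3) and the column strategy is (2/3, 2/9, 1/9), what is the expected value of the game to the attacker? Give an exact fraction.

116/27

Against (2/3, 2/9, 1/9), each row's expected payoff is A: 40/9; B: 38/9.
Taking the (1/3, 2/3)-weighted average: (1/3)·(40/9) + (2/3)·(38/9) = 116/27.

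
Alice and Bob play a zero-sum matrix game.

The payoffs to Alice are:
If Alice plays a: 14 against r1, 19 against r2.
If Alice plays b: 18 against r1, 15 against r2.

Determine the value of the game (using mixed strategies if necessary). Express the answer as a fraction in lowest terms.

33/2

Row minima are 14 and 15, so Alice's maximin is 15; column maxima are 18 and 19, so Bob's minimax is 18. These differ, so the equilibrium is in mixed strategies.
Let Alice play a with probability p. Bob is indifferent when 14p + 18(1−p) = 19p + 15(1−p), giving p = 3/8.
Let Bob play r1 with probability q. Alice is indifferent when 14q + 19(1−q) = 18q + 15(1−q), giving q = 1/2.
The value is 14·(1/2) + (19)·(1/2) = 33/2.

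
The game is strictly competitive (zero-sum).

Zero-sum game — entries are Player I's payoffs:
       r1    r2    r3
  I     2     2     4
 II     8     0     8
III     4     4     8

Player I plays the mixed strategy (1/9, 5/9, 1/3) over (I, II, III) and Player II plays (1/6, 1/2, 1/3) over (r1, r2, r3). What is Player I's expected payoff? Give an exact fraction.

116/27

Against (1/6, 1/2, 1/3), each row's expected payoff is I: 8/3; II: 4; III: 16/3.
Taking the (1/9, 5/9, 1/3)-weighted average: (1/9)·(8/3) + (5/9)·(4) + (1/3)·(16/3) = 116/27.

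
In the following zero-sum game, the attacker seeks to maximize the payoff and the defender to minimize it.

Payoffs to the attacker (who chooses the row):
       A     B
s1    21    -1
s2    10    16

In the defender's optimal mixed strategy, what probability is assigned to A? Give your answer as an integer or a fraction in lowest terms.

17/28

Row minima are -1 and 10, so the attacker's maximin is 10; column maxima are 21 and 16, so the defender's minimax is 16. These differ, so the equilibrium is in mixed strategies.
Let the defender play A with probability q. The attacker is indifferent when 21q − (1−q) = 10q + 16(1−q), giving q = 17/28.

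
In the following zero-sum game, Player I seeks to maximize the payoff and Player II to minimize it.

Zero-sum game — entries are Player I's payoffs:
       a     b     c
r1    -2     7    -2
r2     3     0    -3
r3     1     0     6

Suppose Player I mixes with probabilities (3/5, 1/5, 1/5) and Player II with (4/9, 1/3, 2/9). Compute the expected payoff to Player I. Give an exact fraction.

Against (4/9, 1/3, 2/9), each row's expected payoff is r1: 1; r2: 2/3; r3: 16/9.
Taking the (3/5, 1/5, 1/5)-weighted average: (3/5)·(1) + (1/5)·(2/3) + (1/5)·(16/9) = 49/45.

49/45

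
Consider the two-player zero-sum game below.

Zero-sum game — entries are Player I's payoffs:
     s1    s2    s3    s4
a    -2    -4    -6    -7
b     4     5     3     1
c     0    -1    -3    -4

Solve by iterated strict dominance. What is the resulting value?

1

Column s2 is strictly dominated by s3 for Player II (-6<-4, 3<5, -3<-1); eliminate s2.
Column s3 is strictly dominated by s4 for Player II (-7<-6, 1<3, -4<-3); eliminate s3.
Row a is strictly dominated by row b (4>-2, 1>-7); eliminate a.
Row c is strictly dominated by row b (4>0, 1>-4); eliminate c.
Column s1 is strictly dominated by s4 for Player II (1<4); eliminate s1.
Only (b, s4) remains, with payoff 1.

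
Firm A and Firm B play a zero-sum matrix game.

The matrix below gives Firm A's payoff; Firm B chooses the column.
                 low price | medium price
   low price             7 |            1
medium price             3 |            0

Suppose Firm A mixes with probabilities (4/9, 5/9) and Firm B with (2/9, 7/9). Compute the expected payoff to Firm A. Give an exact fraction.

38/27

Against (2/9, 7/9), each row's expected payoff is low price: 7/3; medium price: 2/3.
Taking the (4/9, 5/9)-weighted average: (4/9)·(7/3) + (5/9)·(2/3) = 38/27.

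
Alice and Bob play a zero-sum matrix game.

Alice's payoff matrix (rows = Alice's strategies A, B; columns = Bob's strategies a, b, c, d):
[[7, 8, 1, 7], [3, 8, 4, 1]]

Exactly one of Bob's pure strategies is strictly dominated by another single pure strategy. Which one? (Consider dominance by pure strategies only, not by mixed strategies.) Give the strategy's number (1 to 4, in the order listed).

2

Bob prefers columns that give Alice less. Compare b with a: 7 < 8, 3 < 8.
So a strictly dominates b for Bob; b is strictly dominated.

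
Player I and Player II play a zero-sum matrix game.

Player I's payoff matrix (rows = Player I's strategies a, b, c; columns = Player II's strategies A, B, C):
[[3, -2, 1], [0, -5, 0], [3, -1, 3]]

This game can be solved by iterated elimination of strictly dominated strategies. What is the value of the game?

Row b is strictly dominated by row a (3>0, -2>-5, 1>0); eliminate b.
Column A is strictly dominated by B for Player II (-2<3, -1<3); eliminate A.
Row a is strictly dominated by row c (-1>-2, 3>1); eliminate a.
Column C is strictly dominated by B for Player II (-1<3); eliminate C.
Only (c, B) remains, with payoff -1.

-1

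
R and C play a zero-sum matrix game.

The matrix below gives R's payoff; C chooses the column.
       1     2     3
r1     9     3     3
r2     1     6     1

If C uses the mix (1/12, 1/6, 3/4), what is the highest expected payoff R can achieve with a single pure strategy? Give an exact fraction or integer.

r1: (9)·(1/12) + (3)·(1/6) + (3)·(3/4) = 7/2.
r2: (1)·(1/12) + (6)·(1/6) + (1)·(3/4) = 11/6.
The best pure response is r1 with expected payoff 7/2.

7/2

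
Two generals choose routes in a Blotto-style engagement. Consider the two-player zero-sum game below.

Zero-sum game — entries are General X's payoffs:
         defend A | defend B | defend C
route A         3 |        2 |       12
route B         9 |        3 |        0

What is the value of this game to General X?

Column defend A is strictly dominated by defend B for General Y (it gives General X more in every row).
The remaining 2×2 game on (route A, route B) × (defend B, defend C) has no saddle point. Let General X play route A with probability p; indifference gives 2p + 3(1−p) = 12p, so p = 3/13.
Similarly General Y's optimal q on defend B is 12/13, and the value is 2·(12/13) + (12)·(1/13) = 36/13.

36/13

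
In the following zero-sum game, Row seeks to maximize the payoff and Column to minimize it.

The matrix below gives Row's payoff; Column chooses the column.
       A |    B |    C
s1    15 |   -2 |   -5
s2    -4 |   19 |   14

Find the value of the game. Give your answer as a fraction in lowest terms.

Column B is strictly dominated by C for Column (it gives Row more in every row).
The remaining 2×2 game on (s1, s2) × (A, C) has no saddle point. Let Row play s1 with probability p; indifference gives 15p − 4(1−p) = −5p + 14(1−p), so p = 9/19.
Similarly Column's optimal q on A is 1/2, and the value is 15·(1/2) + (-5)·(1/2) = 5.

5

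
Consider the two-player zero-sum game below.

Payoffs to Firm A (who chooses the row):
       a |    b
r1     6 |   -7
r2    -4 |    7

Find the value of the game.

Row minima are -7 and -4, so Firm A's maximin is -4; column maxima are 6 and 7, so Firm B's minimax is 6. These differ, so the equilibrium is in mixed strategies.
Let Firm A play r1 with probability p. Firm B is indifferent when 6p − 4(1−p) = −7p + 7(1−p), giving p = 11/24.
Let Firm B play a with probability q. Firm A is indifferent when 6q − 7(1−q) = −4q + 7(1−q), giving q = 7/12.
The value is 6·(7/12) + (-7)·(5/12) = 7/12.

7/12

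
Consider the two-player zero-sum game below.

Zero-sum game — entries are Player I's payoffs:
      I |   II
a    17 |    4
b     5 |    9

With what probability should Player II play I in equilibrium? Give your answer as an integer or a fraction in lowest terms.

5/17

Row minima are 4 and 5, so Player I's maximin is 5; column maxima are 17 and 9, so Player II's minimax is 9. These differ, so the equilibrium is in mixed strategies.
Let Player II play I with probability q. Player I is indifferent when 17q + 4(1−q) = 5q + 9(1−q), giving q = 5/17.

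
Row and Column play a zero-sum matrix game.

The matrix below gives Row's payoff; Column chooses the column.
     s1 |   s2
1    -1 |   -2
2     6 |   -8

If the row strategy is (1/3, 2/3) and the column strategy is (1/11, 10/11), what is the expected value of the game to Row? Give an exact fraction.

-169/33

Against (1/11, 10/11), each row's expected payoff is 1: -21/11; 2: -74/11.
Taking the (1/3, 2/3)-weighted average: (1/3)·(-21/11) + (2/3)·(-74/11) = -169/33.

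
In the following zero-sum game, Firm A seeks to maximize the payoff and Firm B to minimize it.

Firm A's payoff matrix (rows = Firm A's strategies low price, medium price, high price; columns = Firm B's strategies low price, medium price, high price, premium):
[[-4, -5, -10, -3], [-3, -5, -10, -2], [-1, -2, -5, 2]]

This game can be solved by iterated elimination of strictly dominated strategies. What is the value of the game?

-5

Column low price is strictly dominated by medium price for Firm B (-5<-4, -5<-3, -2<-1); eliminate low price.
Row medium price is strictly dominated by row high price (-2>-5, -5>-10, 2>-2); eliminate medium price.
Column medium price is strictly dominated by high price for Firm B (-10<-5, -5<-2); eliminate medium price.
Column premium is strictly dominated by high price for Firm B (-10<-3, -5<2); eliminate premium.
Row low price is strictly dominated by row high price (-5>-10); eliminate low price.
Only (high price, high price) remains, with payoff -5.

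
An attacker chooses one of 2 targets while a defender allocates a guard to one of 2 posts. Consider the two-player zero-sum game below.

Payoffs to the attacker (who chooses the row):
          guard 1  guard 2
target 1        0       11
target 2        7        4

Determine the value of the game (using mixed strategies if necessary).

11/2

Row minima are 0 and 4, so the attacker's maximin is 4; column maxima are 7 and 11, so the defender's minimax is 7. These differ, so the equilibrium is in mixed strategies.
Let the attacker play target 1 with probability p. The defender is indifferent when 7(1−p) = 11p + 4(1−p), giving p = 3/14.
Let the defender play guard 1 with probability q. The attacker is indifferent when 11(1−q) = 7q + 4(1−q), giving q = 1/2.
The value is 0·(1/2) + (11)·(1/2) = 11/2.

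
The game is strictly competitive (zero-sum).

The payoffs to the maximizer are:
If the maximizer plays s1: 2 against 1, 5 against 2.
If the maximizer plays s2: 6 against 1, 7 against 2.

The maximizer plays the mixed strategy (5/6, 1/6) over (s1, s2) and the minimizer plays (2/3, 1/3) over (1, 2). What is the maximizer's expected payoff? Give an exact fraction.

32/9

Against (2/3, 1/3), each row's expected payoff is s1: 3; s2: 19/3.
Taking the (5/6, 1/6)-weighted average: (5/6)·(3) + (1/6)·(19/3) = 32/9.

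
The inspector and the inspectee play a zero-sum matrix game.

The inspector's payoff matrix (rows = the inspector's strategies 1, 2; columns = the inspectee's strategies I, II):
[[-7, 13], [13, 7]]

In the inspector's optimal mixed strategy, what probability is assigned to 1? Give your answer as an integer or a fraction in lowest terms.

Row minima are -7 and 7, so the inspector's maximin is 7; column maxima are 13 and 13, so the inspectee's minimax is 13. These differ, so the equilibrium is in mixed strategies.
Let the inspector play 1 with probability p. The inspectee is indifferent when −7p + 13(1−p) = 13p + 7(1−p), giving p = 3/13.

3/13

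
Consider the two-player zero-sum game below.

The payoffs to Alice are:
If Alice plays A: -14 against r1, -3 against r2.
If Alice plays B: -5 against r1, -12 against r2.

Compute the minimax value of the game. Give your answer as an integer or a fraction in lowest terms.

-17/2

Row minima are -14 and -12, so Alice's maximin is -12; column maxima are -5 and -3, so Bob's minimax is -5. These differ, so the equilibrium is in mixed strategies.
Let Alice play A with probability p. Bob is indifferent when −14p − 5(1−p) = −3p − 12(1−p), giving p = 7/18.
Let Bob play r1 with probability q. Alice is indifferent when −14q − 3(1−q) = −5q − 12(1−q), giving q = 1/2.
The value is -14·(1/2) + (-3)·(1/2) = -17/2.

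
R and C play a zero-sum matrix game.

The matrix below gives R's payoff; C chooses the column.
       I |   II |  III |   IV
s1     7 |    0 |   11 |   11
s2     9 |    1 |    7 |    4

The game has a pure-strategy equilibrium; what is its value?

Row minima: 0, 1 → R's maximin is 1.
Column maxima: 9, 1, 11, 11 → C's minimax is 1.
They coincide at (s2, II), so the value is 1.

1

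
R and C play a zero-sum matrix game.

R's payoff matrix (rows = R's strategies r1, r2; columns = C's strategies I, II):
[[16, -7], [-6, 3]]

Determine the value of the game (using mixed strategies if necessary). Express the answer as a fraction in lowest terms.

3/16

Row minima are -7 and -6, so R's maximin is -6; column maxima are 16 and 3, so C's minimax is 3. These differ, so the equilibrium is in mixed strategies.
Let R play r1 with probability p. C is indifferent when 16p − 6(1−p) = −7p + 3(1−p), giving p = 9/32.
Let C play I with probability q. R is indifferent when 16q − 7(1−q) = −6q + 3(1−q), giving q = 5/16.
The value is 16·(5/16) + (-7)·(11/16) = 3/16.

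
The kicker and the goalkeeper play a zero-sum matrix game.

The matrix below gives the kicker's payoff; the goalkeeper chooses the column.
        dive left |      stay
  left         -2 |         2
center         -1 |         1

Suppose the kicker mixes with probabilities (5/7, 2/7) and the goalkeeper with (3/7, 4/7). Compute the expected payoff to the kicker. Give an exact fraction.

12/49

Against (3/7, 4/7), each row's expected payoff is left: 2/7; center: 1/7.
Taking the (5/7, 2/7)-weighted average: (5/7)·(2/7) + (2/7)·(1/7) = 12/49.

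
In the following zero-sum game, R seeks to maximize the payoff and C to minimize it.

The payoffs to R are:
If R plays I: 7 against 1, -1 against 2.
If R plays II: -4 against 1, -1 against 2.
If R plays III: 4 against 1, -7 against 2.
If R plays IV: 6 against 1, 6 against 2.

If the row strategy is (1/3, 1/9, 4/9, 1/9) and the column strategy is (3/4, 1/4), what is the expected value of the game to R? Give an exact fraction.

Against (3/4, 1/4), each row's expected payoff is I: 5; II: -13/4; III: 5/4; IV: 6.
Taking the (1/3, 1/9, 4/9, 1/9)-weighted average: (1/3)·(5) + (1/9)·(-13/4) + (4/9)·(5/4) + (1/9)·(6) = 91/36.

91/36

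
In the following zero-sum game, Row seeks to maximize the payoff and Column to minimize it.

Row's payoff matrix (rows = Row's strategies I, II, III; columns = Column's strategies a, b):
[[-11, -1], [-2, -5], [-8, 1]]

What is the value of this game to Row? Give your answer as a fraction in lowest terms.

Row I is strictly dominated by row III, so Row never plays it.
The remaining 2×2 game on (II, III) × (a, b) has no saddle point. Let Row play II with probability p; indifference gives −2p − 8(1−p) = −5p + (1−p), so p = 3/4.
Similarly Column's optimal q on a is 1/2, and the value is -2·(1/2) + (-5)·(1/2) = -7/2.

-7/2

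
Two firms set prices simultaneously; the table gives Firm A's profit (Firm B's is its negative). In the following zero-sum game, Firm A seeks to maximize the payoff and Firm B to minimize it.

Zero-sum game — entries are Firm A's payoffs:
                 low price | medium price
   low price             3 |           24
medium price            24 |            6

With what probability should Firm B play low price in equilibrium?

6/13

Row minima are 3 and 6, so Firm A's maximin is 6; column maxima are 24 and 24, so Firm B's minimax is 24. These differ, so the equilibrium is in mixed strategies.
Let Firm B play low price with probability q. Firm A is indifferent when 3q + 24(1−q) = 24q + 6(1−q), giving q = 6/13.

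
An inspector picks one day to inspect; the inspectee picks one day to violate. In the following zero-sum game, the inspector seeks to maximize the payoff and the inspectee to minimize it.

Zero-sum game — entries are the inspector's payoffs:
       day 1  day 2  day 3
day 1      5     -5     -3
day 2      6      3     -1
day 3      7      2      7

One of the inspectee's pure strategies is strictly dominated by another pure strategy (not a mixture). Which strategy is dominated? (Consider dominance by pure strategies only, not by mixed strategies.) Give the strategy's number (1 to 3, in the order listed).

The inspectee prefers columns that give the inspector less. Compare day 1 with day 2: -5 < 5, 3 < 6, 2 < 7.
So day 2 strictly dominates day 1 for the inspectee; day 1 is strictly dominated.

1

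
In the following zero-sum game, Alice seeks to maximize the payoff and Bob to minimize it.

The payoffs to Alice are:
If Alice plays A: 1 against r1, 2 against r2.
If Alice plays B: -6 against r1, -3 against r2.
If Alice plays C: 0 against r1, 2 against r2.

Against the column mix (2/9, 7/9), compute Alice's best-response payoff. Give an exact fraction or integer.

A: (1)·(2/9) + (2)·(7/9) = 16/9.
B: (-6)·(2/9) + (-3)·(7/9) = -11/3.
C: (0)·(2/9) + (2)·(7/9) = 14/9.
The best pure response is A with expected payoff 16/9.

16/9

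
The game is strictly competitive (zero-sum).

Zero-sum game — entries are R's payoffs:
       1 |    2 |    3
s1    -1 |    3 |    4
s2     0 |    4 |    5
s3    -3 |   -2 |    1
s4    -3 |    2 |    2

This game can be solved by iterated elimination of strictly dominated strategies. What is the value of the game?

Column 3 is strictly dominated by 1 for C (-1<4, 0<5, -3<1, -3<2); eliminate 3.
Column 2 is strictly dominated by 1 for C (-1<3, 0<4, -3<-2, -3<2); eliminate 2.
Row s4 is strictly dominated by row s1 (-1>-3); eliminate s4.
Row s1 is strictly dominated by row s2 (0>-1); eliminate s1.
Row s3 is strictly dominated by row s2 (0>-3); eliminate s3.
Only (s2, 1) remains, with payoff 0.

0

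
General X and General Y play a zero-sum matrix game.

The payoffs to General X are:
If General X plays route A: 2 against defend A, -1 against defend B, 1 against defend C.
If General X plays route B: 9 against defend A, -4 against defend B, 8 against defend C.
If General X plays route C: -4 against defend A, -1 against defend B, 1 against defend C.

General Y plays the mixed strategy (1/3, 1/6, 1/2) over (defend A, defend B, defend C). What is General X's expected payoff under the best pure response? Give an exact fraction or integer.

19/3

route A: (2)·(1/3) + (-1)·(1/6) + (1)·(1/2) = 1.
route B: (9)·(1/3) + (-4)·(1/6) + (8)·(1/2) = 19/3.
route C: (-4)·(1/3) + (-1)·(1/6) + (1)·(1/2) = -1.
The best pure response is route B with expected payoff 19/3.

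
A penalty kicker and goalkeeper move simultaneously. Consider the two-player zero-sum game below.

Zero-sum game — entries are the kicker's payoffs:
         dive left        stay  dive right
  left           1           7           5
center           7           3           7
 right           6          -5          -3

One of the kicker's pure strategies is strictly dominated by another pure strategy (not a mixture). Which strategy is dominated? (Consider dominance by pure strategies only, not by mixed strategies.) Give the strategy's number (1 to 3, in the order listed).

3

Compare right with center: 7 > 6, 3 > -5, 7 > -3.
So center strictly dominates right for the kicker; right is strictly dominated.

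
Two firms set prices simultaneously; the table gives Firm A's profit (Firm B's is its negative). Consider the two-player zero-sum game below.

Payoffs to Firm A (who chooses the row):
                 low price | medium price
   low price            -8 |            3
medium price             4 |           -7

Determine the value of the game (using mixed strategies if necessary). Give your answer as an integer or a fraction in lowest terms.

Row minima are -8 and -7, so Firm A's maximin is -7; column maxima are 4 and 3, so Firm B's minimax is 3. These differ, so the equilibrium is in mixed strategies.
Let Firm A play low price with probability p. Firm B is indifferent when −8p + 4(1−p) = 3p − 7(1−p), giving p = 1/2.
Let Firm B play low price with probability q. Firm A is indifferent when −8q + 3(1−q) = 4q − 7(1−q), giving q = 5/11.
The value is -8·(5/11) + (3)·(6/11) = -2.

-2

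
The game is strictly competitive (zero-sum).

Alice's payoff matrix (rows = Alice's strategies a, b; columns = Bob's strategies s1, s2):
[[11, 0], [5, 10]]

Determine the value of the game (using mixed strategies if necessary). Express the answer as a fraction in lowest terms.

Row minima are 0 and 5, so Alice's maximin is 5; column maxima are 11 and 10, so Bob's minimax is 10. These differ, so the equilibrium is in mixed strategies.
Let Alice play a with probability p. Bob is indifferent when 11p + 5(1−p) = 10(1−p), giving p = 5/16.
Let Bob play s1 with probability q. Alice is indifferent when 11q = 5q + 10(1−q), giving q = 5/8.
The value is 11·(5/8) + (0)·(3/8) = 55/8.

55/8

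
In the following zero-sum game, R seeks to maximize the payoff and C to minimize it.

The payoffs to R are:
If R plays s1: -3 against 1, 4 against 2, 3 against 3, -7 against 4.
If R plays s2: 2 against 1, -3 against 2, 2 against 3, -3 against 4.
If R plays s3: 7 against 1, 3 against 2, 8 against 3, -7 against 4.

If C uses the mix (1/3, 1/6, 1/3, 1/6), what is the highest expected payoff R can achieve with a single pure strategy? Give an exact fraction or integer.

13/3

s1: (-3)·(1/3) + (4)·(1/6) + (3)·(1/3) + (-7)·(1/6) = -1/2.
s2: (2)·(1/3) + (-3)·(1/6) + (2)·(1/3) + (-3)·(1/6) = 1/3.
s3: (7)·(1/3) + (3)·(1/6) + (8)·(1/3) + (-7)·(1/6) = 13/3.
The best pure response is s3 with expected payoff 13/3.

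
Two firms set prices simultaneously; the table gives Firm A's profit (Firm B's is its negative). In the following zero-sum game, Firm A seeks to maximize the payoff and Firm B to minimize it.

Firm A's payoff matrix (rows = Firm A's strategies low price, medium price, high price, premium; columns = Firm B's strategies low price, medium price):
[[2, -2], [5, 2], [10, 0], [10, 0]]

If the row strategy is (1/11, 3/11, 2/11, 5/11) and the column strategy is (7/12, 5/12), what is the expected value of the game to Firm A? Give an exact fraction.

629/132

Against (7/12, 5/12), each row's expected payoff is low price: 1/3; medium price: 15/4; high price: 35/6; premium: 35/6.
Taking the (1/11, 3/11, 2/11, 5/11)-weighted average: (1/11)·(1/3) + (3/11)·(15/4) + (2/11)·(35/6) + (5/11)·(35/6) = 629/132.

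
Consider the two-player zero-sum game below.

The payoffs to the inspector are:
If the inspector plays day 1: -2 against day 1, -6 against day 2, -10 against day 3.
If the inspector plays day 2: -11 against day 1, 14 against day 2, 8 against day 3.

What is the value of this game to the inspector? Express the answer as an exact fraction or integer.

-14/3

Column day 2 is strictly dominated by day 3 for the inspectee (it gives the inspector more in every row).
The remaining 2×2 game on (day 1, day 2) × (day 1, day 3) has no saddle point. Let the inspector play day 1 with probability p; indifference gives −2p − 11(1−p) = −10p + 8(1−p), so p = 19/27.
Similarly the inspectee's optimal q on day 1 is 2/3, and the value is -2·(2/3) + (-10)·(1/3) = -14/3.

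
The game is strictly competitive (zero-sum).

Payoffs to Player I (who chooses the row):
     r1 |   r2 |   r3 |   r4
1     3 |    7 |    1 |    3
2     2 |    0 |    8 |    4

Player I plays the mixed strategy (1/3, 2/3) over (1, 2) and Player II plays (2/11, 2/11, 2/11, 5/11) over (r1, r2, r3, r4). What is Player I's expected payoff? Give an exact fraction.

39/11

Against (2/11, 2/11, 2/11, 5/11), each row's expected payoff is 1: 37/11; 2: 40/11.
Taking the (1/3, 2/3)-weighted average: (1/3)·(37/11) + (2/3)·(40/11) = 39/11.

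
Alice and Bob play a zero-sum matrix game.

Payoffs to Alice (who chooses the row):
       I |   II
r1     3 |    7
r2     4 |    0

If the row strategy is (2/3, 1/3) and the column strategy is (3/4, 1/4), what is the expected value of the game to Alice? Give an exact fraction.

11/3

Against (3/4, 1/4), each row's expected payoff is r1: 4; r2: 3.
Taking the (2/3, 1/3)-weighted average: (2/3)·(4) + (1/3)·(3) = 11/3.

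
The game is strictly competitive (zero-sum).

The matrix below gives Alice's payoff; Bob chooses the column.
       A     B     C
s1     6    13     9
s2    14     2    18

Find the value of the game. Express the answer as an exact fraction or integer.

Column C is strictly dominated by A for Bob (it gives Alice more in every row).
The remaining 2×2 game on (s1, s2) × (A, B) has no saddle point. Let Alice play s1 with probability p; indifference gives 6p + 14(1−p) = 13p + 2(1−p), so p = 12/19.
Similarly Bob's optimal q on A is 11/19, and the value is 6·(11/19) + (13)·(8/19) = 170/19.

170/19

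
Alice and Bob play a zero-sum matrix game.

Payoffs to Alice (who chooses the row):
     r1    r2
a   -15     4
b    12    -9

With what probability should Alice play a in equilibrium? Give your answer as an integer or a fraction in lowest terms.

21/40

Row minima are -15 and -9, so Alice's maximin is -9; column maxima are 12 and 4, so Bob's minimax is 4. These differ, so the equilibrium is in mixed strategies.
Let Alice play a with probability p. Bob is indifferent when −15p + 12(1−p) = 4p − 9(1−p), giving p = 21/40.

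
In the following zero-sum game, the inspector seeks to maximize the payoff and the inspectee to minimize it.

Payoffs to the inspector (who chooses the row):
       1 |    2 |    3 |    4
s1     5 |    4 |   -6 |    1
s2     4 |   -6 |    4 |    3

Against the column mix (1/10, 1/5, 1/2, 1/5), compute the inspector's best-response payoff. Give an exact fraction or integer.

s1: (5)·(1/10) + (4)·(1/5) + (-6)·(1/2) + (1)·(1/5) = -3/2.
s2: (4)·(1/10) + (-6)·(1/5) + (4)·(1/2) + (3)·(1/5) = 9/5.
The best pure response is s2 with expected payoff 9/5.

9/5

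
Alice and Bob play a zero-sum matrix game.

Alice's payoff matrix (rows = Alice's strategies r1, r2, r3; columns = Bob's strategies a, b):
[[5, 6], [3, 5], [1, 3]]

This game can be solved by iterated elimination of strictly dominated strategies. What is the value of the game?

5

Column b is strictly dominated by a for Bob (5<6, 3<5, 1<3); eliminate b.
Row r2 is strictly dominated by row r1 (5>3); eliminate r2.
Row r3 is strictly dominated by row r1 (5>1); eliminate r3.
Only (r1, a) remains, with payoff 5.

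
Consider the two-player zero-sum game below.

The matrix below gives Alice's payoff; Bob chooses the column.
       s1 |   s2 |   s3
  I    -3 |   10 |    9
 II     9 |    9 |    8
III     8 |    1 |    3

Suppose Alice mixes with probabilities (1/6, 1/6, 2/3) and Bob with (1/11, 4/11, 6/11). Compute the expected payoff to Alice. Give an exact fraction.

Against (1/11, 4/11, 6/11), each row's expected payoff is I: 91/11; II: 93/11; III: 30/11.
Taking the (1/6, 1/6, 2/3)-weighted average: (1/6)·(91/11) + (1/6)·(93/11) + (2/3)·(30/11) = 152/33.

152/33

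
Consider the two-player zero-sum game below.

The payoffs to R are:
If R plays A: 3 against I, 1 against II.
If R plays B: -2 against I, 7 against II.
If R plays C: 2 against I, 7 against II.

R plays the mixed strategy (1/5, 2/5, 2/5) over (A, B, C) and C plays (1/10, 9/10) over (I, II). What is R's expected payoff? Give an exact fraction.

Against (1/10, 9/10), each row's expected payoff is A: 6/5; B: 61/10; C: 13/2.
Taking the (1/5, 2/5, 2/5)-weighted average: (1/5)·(6/5) + (2/5)·(61/10) + (2/5)·(13/2) = 132/25.

132/25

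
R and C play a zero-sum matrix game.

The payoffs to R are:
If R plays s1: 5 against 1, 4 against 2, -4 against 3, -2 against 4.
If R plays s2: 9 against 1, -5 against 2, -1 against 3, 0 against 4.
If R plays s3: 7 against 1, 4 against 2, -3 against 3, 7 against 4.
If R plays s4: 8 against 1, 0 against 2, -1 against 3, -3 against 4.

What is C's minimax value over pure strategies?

The worst case (largest entry) in each column is 1: 9, 2: 4, 3: -1, 4: 7.
The best (smallest) of these is -1.

-1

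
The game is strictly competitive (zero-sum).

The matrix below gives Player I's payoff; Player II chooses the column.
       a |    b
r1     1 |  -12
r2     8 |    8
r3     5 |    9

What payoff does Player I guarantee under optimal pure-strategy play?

Row minima: -12, 8, 5 → Player I's maximin is 8.
Column maxima: 8, 9 → Player II's minimax is 8.
They coincide at (r2, a), so the value is 8.

8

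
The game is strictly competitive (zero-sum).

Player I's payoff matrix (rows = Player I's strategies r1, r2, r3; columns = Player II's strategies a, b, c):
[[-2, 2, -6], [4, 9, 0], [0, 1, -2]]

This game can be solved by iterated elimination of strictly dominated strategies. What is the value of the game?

0

Column b is strictly dominated by a for Player II (-2<2, 4<9, 0<1); eliminate b.
Column a is strictly dominated by c for Player II (-6<-2, 0<4, -2<0); eliminate a.
Row r3 is strictly dominated by row r2 (0>-2); eliminate r3.
Row r1 is strictly dominated by row r2 (0>-6); eliminate r1.
Only (r2, c) remains, with payoff 0.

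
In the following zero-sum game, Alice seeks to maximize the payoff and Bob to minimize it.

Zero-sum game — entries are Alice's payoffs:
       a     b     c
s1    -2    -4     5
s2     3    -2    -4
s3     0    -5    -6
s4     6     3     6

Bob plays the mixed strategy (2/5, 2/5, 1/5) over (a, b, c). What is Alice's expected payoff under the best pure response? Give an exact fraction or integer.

s1: (-2)·(2/5) + (-4)·(2/5) + (5)·(1/5) = -7/5.
s2: (3)·(2/5) + (-2)·(2/5) + (-4)·(1/5) = -2/5.
s3: (0)·(2/5) + (-5)·(2/5) + (-6)·(1/5) = -16/5.
s4: (6)·(2/5) + (3)·(2/5) + (6)·(1/5) = 24/5.
The best pure response is s4 with expected payoff 24/5.

24/5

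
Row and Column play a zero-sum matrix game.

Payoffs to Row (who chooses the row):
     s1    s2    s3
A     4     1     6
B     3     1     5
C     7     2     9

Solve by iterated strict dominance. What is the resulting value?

2

Row A is strictly dominated by row C (7>4, 2>1, 9>6); eliminate A.
Column s1 is strictly dominated by s2 for Column (1<3, 2<7); eliminate s1.
Row B is strictly dominated by row C (2>1, 9>5); eliminate B.
Column s3 is strictly dominated by s2 for Column (2<9); eliminate s3.
Only (C, s2) remains, with payoff 2.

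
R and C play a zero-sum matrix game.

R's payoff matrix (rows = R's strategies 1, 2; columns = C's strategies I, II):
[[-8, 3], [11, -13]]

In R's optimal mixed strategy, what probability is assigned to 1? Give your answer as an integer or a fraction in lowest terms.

Row minima are -8 and -13, so R's maximin is -8; column maxima are 11 and 3, so C's minimax is 3. These differ, so the equilibrium is in mixed strategies.
Let R play 1 with probability p. C is indifferent when −8p + 11(1−p) = 3p − 13(1−p), giving p = 24/35.

24/35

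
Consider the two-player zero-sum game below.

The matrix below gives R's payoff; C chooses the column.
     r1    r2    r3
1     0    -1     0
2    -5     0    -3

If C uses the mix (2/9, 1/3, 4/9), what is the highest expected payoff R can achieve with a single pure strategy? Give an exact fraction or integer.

1: (0)·(2/9) + (-1)·(1/3) + (0)·(4/9) = -1/3.
2: (-5)·(2/9) + (0)·(1/3) + (-3)·(4/9) = -22/9.
The best pure response is 1 with expected payoff -1/3.

-1/3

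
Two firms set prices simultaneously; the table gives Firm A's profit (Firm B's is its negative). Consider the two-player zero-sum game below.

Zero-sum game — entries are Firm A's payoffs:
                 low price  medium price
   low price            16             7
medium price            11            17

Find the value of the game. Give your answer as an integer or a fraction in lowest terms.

Row minima are 7 and 11, so Firm A's maximin is 11; column maxima are 16 and 17, so Firm B's minimax is 16. These differ, so the equilibrium is in mixed strategies.
Let Firm A play low price with probability p. Firm B is indifferent when 16p + 11(1−p) = 7p + 17(1−p), giving p = 2/5.
Let Firm B play low price with probability q. Firm A is indifferent when 16q + 7(1−q) = 11q + 17(1−q), giving q = 2/3.
The value is 16·(2/3) + (7)·(1/3) = 13.

13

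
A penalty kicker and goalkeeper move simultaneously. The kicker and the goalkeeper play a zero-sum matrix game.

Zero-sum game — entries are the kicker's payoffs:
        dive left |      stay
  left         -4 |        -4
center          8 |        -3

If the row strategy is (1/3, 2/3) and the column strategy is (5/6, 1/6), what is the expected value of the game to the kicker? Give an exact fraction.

Against (5/6, 1/6), each row's expected payoff is left: -4; center: 37/6.
Taking the (1/3, 2/3)-weighted average: (1/3)·(-4) + (2/3)·(37/6) = 25/9.

25/9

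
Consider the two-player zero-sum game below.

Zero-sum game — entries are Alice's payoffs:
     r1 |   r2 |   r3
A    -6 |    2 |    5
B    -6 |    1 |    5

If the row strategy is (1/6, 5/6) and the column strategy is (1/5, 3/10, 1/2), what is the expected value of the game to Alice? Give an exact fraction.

Against (1/5, 3/10, 1/2), each row's expected payoff is A: 19/10; B: 8/5.
Taking the (1/6, 5/6)-weighted average: (1/6)·(19/10) + (5/6)·(8/5) = 33/20.

33/20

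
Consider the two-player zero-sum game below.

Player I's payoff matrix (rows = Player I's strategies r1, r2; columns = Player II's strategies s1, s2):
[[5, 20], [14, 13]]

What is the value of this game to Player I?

215/16

Row minima are 5 and 13, so Player I's maximin is 13; column maxima are 14 and 20, so Player II's minimax is 14. These differ, so the equilibrium is in mixed strategies.
Let Player I play r1 with probability p. Player II is indifferent when 5p + 14(1−p) = 20p + 13(1−p), giving p = 1/16.
Let Player II play s1 with probability q. Player I is indifferent when 5q + 20(1−q) = 14q + 13(1−q), giving q = 7/16.
The value is 5·(7/16) + (20)·(9/16) = 215/16.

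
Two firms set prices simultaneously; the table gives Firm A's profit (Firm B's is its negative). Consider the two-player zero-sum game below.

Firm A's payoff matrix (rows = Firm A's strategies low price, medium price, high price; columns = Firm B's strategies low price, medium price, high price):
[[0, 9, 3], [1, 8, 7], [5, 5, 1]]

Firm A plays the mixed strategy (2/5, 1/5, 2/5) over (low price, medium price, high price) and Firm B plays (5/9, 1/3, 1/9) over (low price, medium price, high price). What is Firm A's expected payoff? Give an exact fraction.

178/45

Against (5/9, 1/3, 1/9), each row's expected payoff is low price: 10/3; medium price: 4; high price: 41/9.
Taking the (2/5, 1/5, 2/5)-weighted average: (2/5)·(10/3) + (1/5)·(4) + (2/5)·(41/9) = 178/45.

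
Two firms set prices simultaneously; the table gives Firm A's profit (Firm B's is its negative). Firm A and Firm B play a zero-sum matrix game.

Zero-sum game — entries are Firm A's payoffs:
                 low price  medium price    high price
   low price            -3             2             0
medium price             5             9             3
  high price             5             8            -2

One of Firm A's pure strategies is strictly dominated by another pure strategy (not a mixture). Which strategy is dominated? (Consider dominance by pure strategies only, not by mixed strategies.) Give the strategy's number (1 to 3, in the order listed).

1

Compare low price with medium price: 5 > -3, 9 > 2, 3 > 0.
So medium price strictly dominates low price for Firm A; low price is strictly dominated.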